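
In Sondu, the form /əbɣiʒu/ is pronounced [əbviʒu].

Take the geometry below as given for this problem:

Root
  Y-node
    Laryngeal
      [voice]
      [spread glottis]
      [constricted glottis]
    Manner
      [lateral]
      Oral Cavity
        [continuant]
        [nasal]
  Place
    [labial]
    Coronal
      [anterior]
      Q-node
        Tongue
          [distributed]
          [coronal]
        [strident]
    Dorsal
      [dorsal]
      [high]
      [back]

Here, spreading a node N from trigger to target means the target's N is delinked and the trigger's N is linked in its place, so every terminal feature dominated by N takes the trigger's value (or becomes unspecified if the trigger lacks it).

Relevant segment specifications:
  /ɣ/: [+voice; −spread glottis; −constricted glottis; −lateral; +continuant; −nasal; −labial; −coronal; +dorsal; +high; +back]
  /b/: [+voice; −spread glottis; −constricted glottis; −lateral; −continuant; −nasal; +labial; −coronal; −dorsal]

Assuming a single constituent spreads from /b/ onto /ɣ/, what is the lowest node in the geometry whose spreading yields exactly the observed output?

The alternation /ɣ/ → [v] changes [labial], [dorsal], [high], [back] and nothing else.
In this geometry the lowest node dominating all of them is Place: every daughter of Place dominates only a proper subset, so no lower node suffices.
Spreading Place from /b/ overwrites each of those terminals with /b/'s values, yielding exactly [v].
Since [continuant] is preserved even though /b/ disagrees there, no node above Place spread.

Place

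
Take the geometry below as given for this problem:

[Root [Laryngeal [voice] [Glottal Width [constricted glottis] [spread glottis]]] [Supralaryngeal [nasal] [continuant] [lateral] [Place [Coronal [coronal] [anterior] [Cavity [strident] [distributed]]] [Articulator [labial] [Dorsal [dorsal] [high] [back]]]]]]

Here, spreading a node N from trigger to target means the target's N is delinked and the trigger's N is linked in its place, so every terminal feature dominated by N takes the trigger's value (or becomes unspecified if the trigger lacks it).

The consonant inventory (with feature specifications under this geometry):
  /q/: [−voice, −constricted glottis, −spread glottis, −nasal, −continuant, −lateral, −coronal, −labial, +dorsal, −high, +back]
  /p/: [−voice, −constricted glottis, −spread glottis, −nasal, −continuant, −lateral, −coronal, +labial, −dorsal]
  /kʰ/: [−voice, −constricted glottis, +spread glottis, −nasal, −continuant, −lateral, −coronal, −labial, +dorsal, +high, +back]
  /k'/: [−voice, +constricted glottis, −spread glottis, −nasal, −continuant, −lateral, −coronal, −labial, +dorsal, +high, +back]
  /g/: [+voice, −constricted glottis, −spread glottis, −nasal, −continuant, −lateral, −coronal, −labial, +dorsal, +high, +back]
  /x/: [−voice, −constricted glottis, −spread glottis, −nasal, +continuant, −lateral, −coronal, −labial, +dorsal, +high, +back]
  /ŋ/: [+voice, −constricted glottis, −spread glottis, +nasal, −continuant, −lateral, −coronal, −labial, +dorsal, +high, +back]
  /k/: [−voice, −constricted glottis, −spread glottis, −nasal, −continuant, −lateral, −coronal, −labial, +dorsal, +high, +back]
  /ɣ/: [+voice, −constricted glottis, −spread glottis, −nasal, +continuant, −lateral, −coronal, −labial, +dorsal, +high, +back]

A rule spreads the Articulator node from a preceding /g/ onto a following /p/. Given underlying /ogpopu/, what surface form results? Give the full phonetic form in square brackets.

The Articulator node dominates the terminals [labial], [dorsal], [high], [back].
The target acquires /g/'s values for everything under Articulator — [−labial], [+dorsal], [+high], [+back] — while keeping its own [voice], [constricted glottis], [spread glottis], ….
Among the inventory, only /k/ has exactly this specification, giving the surface form [ogkopu].

[ogkopu]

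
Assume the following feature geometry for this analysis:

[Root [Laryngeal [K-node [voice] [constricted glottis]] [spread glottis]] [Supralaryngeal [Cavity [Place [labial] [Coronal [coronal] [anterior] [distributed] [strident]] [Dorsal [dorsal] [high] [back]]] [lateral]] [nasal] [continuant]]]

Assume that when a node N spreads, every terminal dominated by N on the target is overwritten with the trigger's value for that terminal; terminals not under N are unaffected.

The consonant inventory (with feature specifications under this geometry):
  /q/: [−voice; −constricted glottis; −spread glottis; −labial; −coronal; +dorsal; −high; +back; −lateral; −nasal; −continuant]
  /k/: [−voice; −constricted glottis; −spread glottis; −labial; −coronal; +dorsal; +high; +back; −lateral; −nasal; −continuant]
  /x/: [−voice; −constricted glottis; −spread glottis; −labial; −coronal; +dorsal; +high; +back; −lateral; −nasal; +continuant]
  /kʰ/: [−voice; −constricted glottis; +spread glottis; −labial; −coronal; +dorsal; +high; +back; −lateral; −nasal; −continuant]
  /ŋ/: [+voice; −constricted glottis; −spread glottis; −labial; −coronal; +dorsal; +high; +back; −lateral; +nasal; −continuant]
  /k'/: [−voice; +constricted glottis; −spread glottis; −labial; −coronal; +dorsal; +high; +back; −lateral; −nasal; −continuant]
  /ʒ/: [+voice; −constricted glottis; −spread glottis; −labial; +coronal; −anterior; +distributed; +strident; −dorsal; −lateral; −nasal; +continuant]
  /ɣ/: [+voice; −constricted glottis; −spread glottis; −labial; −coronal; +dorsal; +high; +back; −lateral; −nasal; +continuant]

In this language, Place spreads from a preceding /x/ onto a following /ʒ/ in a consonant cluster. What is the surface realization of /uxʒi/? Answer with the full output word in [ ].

[uxɣi]

The Place node dominates the terminals [labial], [coronal], [anterior], [distributed], [strident], [dorsal], [high], [back].
After delinking /ʒ/'s Place and linking /x/'s, the affected terminals become [−labial], [−coronal], [+dorsal], [+high], [+back]; [voice], [constricted glottis], [spread glottis], … (outside Place) are retained from /ʒ/.
The resulting bundle matches /ɣ/ in the inventory; substituting it for /ʒ/ gives [uxɣi].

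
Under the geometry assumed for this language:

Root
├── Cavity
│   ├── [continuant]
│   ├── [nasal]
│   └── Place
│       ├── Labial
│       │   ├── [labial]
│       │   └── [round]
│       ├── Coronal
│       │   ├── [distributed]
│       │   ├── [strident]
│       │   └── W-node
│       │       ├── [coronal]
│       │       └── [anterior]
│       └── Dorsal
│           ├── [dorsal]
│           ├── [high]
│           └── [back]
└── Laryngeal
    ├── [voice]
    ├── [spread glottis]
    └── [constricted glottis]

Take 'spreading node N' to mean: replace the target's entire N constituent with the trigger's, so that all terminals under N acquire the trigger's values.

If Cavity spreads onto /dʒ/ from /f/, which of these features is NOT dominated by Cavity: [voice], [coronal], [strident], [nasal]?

[voice]

The terminals dominated by Cavity are [continuant], [nasal], [labial], [round], [distributed], [strident], [coronal], [anterior], [dorsal], [high], [back].
[nasal], [strident], [coronal] all lie under Cavity, so they are overwritten when Cavity spreads.
[voice] attaches under Laryngeal, not under Cavity, so /dʒ/ retains its own value for [voice].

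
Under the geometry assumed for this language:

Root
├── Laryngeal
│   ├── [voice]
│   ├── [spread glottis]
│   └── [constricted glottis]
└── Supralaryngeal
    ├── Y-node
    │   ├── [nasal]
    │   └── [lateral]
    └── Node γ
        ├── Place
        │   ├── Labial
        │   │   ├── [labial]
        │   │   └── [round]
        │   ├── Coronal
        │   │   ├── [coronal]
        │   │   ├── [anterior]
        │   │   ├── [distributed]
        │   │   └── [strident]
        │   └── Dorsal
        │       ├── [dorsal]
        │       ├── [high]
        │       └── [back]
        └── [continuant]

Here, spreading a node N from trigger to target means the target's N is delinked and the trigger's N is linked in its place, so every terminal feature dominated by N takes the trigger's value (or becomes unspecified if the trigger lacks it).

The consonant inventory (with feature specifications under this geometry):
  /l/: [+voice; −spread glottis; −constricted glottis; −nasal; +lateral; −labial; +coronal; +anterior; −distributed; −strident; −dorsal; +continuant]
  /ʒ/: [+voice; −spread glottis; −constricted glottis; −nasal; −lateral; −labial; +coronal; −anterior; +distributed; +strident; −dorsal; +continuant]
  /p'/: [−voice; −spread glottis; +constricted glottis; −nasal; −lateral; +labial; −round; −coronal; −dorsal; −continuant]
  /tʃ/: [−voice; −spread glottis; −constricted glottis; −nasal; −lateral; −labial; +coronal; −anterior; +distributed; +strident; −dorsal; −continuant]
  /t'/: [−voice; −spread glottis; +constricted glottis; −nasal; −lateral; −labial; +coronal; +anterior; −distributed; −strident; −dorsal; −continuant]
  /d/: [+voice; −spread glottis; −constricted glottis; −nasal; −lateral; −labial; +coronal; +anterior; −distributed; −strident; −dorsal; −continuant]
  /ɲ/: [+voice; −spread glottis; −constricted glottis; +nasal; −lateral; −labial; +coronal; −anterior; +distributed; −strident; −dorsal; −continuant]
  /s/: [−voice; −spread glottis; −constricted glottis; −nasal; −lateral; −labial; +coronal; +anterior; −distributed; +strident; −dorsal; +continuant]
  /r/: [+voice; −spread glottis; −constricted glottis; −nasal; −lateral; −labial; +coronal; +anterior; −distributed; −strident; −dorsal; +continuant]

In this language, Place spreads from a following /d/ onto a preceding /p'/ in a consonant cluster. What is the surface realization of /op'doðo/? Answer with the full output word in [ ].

Terminals under Place in this geometry: [labial], [round], [coronal], [anterior], [distributed], [strident], [dorsal], [high], [back].
Spreading Place from /d/ onto /p'/ replaces those values with /d/'s: [−labial], [+coronal], [+anterior], [−distributed], [−strident], [−dorsal]. Features outside Place ([voice], [spread glottis], [constricted glottis], …) stay as in /p'/.
Among the inventory, only /t'/ has exactly this specification, giving the surface form [ot'doðo].

[ot'doðo]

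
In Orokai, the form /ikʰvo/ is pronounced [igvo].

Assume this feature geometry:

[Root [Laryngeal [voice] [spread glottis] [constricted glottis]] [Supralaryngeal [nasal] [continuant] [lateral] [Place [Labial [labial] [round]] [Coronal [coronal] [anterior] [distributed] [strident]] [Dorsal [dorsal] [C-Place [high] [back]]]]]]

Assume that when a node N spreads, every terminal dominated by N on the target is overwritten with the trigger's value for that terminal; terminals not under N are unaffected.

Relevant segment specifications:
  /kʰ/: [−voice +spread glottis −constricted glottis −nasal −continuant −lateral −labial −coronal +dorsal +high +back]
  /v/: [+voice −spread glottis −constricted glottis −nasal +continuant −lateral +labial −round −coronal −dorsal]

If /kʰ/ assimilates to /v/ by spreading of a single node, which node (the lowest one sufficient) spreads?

Laryngeal

/kʰ/ and [g] differ in [voice], [spread glottis]; every other specified feature is identical.
The smallest constituent containing every changed terminal is Laryngeal — each of its daughters lacks at least one of the affected features.
Delinking /kʰ/'s Laryngeal and associating /v/'s Laryngeal gives precisely the feature bundle of [g].
Since [continuant], [labial] are preserved even though /v/ disagrees there, no node above Laryngeal spread.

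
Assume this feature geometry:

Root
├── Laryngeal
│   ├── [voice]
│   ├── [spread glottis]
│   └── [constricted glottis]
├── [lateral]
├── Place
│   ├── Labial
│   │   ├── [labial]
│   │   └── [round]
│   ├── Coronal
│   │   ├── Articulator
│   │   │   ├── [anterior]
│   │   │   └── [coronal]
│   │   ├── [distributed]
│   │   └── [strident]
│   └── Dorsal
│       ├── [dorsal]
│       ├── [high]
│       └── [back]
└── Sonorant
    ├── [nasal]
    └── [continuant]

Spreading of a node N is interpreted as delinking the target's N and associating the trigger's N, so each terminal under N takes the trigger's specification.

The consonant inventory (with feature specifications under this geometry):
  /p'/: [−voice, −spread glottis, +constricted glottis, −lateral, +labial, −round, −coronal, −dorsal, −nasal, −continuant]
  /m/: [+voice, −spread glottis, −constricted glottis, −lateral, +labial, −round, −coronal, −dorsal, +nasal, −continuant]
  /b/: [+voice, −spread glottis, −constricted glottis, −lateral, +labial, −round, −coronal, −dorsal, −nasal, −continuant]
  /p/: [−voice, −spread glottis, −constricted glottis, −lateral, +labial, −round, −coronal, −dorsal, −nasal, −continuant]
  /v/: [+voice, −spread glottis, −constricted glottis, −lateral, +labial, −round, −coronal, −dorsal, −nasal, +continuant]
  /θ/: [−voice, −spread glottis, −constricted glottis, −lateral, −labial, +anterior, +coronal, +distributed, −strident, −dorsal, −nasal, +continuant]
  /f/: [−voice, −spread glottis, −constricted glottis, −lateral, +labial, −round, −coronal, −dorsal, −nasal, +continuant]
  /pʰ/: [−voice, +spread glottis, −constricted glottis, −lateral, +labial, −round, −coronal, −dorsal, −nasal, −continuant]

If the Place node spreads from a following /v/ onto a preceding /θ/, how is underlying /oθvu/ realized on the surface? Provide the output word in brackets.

Place immediately or transitively dominates [labial], [round], [anterior], [coronal], [distributed], [strident], [dorsal], [high], [back].
Spreading Place from /v/ onto /θ/ replaces those values with /v/'s: [+labial], [−round], [−coronal], [−dorsal]. Features outside Place ([voice], [spread glottis], [constricted glottis], …) stay as in /θ/.
Among the inventory, only /f/ has exactly this specification, giving the surface form [ofvu].

[ofvu]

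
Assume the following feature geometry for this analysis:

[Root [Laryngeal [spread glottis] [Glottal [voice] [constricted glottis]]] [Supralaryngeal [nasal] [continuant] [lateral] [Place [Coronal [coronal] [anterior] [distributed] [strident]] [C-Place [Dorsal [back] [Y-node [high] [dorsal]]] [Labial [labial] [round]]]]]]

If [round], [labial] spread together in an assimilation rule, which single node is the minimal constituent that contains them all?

[round] is immediately dominated by Labial.
[labial] is immediately dominated by Labial.
The listed terminals split across distinct daughters of Labial, so Labial itself is the smallest node containing them all.

Labial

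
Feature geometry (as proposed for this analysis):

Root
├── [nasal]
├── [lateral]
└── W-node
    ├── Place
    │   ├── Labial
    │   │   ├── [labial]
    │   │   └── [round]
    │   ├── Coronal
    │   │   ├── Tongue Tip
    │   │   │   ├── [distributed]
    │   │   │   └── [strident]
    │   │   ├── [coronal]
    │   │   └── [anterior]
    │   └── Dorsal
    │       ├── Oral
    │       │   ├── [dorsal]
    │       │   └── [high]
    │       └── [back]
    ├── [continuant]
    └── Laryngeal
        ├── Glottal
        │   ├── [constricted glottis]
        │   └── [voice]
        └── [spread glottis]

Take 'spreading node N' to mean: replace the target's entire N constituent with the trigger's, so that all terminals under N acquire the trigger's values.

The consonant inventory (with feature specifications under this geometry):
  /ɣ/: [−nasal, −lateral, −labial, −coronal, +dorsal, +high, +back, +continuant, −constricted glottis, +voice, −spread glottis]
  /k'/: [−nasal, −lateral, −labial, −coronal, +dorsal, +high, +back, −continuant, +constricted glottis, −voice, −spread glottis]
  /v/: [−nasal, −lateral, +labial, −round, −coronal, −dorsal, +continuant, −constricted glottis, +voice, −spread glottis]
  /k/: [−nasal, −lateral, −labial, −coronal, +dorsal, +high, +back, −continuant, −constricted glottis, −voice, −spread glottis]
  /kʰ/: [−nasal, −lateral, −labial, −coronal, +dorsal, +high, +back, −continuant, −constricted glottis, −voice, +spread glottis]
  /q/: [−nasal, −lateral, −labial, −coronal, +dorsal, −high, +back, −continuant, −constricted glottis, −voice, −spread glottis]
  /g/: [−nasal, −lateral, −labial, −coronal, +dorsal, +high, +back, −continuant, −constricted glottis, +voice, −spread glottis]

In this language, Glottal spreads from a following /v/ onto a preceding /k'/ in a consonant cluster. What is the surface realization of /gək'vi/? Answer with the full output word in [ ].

[gəgvi]

Glottal immediately or transitively dominates [constricted glottis], [voice].
The target acquires /v/'s values for everything under Glottal — [−constricted glottis], [+voice] — while keeping its own [nasal], [lateral], [labial], ….
Among the inventory, only /g/ has exactly this specification, giving the surface form [gəgvi].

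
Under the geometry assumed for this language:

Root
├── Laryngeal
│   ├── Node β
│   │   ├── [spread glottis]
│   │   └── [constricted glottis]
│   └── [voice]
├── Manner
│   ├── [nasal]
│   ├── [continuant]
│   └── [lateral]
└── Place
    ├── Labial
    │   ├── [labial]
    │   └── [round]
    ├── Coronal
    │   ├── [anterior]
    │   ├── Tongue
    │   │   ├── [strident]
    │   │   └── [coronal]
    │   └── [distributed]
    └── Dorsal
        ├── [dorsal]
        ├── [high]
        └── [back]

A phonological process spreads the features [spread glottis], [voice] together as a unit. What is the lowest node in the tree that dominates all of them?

[spread glottis] is immediately dominated by Node β.
[voice] is immediately dominated by Laryngeal.
Laryngeal is the lowest common ancestor — every listed feature sits under it, and no single subconstituent of Laryngeal covers them all.

Laryngeal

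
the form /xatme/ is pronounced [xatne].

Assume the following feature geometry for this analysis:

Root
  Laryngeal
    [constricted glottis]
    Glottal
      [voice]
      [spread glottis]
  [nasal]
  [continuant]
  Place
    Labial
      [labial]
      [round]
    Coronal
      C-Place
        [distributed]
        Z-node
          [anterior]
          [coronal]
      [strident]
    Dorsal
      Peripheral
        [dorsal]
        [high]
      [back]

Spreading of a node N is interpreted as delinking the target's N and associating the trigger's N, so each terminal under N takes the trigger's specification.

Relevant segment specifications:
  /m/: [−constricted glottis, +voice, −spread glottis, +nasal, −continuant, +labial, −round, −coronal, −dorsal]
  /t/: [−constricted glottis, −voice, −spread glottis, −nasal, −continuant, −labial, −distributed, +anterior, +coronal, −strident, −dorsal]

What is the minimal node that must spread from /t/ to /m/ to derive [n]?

Place

The alternation /m/ → [n] changes [labial], [round], [coronal], [anterior], [distributed], [strident] and nothing else.
In this geometry the lowest node dominating all of them is Place: every daughter of Place dominates only a proper subset, so no lower node suffices.
Delinking /m/'s Place and associating /t/'s Place gives precisely the feature bundle of [n].
[nasal], [voice] — on which /t/ differs from /m/ — are unchanged, so Root cannot have spread; the constituent is no larger than Place.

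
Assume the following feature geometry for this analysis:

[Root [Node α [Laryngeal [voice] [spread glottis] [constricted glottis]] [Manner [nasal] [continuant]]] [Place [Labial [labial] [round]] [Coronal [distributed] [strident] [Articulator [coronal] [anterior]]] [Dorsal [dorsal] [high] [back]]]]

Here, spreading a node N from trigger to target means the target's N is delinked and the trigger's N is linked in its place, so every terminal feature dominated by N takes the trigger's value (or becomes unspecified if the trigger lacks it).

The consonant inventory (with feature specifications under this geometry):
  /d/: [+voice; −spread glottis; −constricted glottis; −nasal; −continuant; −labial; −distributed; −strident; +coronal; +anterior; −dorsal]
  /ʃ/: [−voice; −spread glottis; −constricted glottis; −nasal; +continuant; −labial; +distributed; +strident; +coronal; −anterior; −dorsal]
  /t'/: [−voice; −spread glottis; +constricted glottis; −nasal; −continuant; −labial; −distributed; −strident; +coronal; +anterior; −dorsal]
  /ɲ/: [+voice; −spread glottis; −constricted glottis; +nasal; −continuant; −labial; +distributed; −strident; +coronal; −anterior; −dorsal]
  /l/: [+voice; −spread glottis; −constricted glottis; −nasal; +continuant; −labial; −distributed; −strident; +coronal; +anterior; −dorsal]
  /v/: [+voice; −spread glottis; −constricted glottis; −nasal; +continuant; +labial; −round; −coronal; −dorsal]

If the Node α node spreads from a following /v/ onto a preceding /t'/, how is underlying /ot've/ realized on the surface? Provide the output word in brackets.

[olve]

The Node α node dominates the terminals [voice], [spread glottis], [constricted glottis], [nasal], [continuant].
Spreading Node α from /v/ onto /t'/ replaces those values with /v/'s: [+voice], [−spread glottis], [−constricted glottis], [−nasal], [+continuant]. Features outside Node α ([labial], [distributed], [strident], …) stay as in /t'/.
The resulting bundle matches /l/ in the inventory; substituting it for /t'/ gives [olve].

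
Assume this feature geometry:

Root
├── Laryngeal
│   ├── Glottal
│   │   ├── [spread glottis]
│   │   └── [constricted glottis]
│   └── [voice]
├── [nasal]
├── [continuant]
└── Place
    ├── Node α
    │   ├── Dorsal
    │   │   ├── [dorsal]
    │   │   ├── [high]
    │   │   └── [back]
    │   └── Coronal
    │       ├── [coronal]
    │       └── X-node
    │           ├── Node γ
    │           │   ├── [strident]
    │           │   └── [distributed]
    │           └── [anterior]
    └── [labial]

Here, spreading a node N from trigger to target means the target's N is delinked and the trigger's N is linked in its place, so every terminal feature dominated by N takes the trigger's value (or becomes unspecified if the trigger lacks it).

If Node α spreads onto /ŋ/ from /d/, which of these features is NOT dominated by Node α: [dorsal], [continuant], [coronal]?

Node α dominates exactly [dorsal], [high], [back], [coronal], [strident], [distributed], [anterior].
Of the listed options, [dorsal], [coronal] are among these and would be overwritten by spreading Node α.
[continuant] attaches under Root, not under Node α, so /ŋ/ retains its own value for [continuant].

[continuant]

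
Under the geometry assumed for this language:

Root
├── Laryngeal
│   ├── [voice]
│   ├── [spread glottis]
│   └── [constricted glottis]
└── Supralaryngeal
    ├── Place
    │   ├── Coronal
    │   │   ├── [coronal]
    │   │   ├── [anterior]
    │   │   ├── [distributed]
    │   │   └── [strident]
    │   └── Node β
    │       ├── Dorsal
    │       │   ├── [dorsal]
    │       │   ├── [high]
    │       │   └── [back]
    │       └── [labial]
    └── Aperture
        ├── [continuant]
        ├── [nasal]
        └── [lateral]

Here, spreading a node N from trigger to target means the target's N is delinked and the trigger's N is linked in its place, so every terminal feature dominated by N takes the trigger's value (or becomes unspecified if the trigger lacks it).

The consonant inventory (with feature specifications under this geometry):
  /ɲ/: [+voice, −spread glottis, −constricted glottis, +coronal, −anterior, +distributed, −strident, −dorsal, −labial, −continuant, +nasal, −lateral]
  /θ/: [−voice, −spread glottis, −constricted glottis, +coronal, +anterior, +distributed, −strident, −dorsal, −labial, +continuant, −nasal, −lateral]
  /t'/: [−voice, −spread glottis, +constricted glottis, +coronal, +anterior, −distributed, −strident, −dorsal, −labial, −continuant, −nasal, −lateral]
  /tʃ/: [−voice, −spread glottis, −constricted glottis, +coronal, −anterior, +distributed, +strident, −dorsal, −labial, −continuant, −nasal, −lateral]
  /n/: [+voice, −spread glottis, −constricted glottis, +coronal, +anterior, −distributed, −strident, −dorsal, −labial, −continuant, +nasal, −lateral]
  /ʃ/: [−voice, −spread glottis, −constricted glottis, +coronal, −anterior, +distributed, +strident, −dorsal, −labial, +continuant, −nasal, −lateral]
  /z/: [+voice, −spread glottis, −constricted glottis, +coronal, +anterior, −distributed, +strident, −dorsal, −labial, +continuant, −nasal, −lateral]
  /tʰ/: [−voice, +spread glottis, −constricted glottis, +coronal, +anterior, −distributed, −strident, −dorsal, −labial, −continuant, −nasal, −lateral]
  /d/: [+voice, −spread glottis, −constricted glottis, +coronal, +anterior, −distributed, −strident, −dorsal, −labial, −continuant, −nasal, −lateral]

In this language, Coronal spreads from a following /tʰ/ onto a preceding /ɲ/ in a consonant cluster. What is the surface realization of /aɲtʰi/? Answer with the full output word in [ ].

[antʰi]

Terminals under Coronal in this geometry: [coronal], [anterior], [distributed], [strident].
The target acquires /tʰ/'s values for everything under Coronal — [+coronal], [+anterior], [−distributed], [−strident] — while keeping its own [voice], [spread glottis], [constricted glottis], ….
Among the inventory, only /n/ has exactly this specification, giving the surface form [antʰi].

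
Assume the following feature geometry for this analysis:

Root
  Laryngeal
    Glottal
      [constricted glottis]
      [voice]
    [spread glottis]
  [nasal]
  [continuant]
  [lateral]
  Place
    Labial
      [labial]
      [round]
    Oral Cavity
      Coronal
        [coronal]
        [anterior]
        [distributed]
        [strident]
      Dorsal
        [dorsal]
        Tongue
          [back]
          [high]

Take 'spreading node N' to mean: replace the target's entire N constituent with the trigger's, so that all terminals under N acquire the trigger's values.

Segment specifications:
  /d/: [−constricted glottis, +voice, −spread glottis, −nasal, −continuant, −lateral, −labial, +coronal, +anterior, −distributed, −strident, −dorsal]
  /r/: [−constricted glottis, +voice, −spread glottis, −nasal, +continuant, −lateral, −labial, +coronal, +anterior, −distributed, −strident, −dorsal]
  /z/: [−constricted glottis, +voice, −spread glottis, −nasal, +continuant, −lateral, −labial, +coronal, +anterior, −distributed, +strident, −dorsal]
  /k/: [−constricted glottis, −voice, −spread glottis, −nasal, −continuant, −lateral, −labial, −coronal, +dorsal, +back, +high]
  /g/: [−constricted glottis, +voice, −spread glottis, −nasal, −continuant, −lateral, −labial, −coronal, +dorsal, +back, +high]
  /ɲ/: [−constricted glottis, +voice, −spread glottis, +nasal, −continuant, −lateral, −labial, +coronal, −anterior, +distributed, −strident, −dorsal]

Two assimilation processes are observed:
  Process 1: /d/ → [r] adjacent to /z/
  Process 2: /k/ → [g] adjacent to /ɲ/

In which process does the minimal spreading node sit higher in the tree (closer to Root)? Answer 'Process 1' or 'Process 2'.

Process 1 alters [continuant]; the lowest dominating node is [continuant] (depth 1 from Root).
In Process 2, [voice] changes, so the minimal spreading node is [voice] at depth 3.
[continuant] (depth 1) sits above [voice] (depth 3), making Process 1 the one with the higher spreading node.

Process 1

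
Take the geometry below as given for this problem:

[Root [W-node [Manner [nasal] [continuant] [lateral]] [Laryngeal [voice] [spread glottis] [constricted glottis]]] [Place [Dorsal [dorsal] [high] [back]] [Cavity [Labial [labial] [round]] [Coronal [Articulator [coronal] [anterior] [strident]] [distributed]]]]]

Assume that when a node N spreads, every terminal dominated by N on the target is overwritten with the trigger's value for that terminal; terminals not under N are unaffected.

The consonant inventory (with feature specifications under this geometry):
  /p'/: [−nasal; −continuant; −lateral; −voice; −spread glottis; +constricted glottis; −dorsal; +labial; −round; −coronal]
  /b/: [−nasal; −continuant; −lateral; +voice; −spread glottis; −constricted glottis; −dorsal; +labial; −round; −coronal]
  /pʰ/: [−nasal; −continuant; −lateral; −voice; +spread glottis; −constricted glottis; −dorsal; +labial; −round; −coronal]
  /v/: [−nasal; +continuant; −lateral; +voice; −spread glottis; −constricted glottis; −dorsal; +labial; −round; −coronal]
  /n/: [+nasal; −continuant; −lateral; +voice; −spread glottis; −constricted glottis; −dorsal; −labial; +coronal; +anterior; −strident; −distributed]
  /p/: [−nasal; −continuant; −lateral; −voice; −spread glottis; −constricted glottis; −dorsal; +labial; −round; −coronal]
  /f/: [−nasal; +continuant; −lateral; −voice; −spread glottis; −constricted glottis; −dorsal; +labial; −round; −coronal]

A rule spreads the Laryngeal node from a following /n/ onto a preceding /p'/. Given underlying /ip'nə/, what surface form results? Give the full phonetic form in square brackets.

Laryngeal immediately or transitively dominates [voice], [spread glottis], [constricted glottis].
The target acquires /n/'s values for everything under Laryngeal — [+voice], [−spread glottis], [−constricted glottis] — while keeping its own [nasal], [continuant], [lateral], ….
Among the inventory, only /b/ has exactly this specification, giving the surface form [ibnə].

[ibnə]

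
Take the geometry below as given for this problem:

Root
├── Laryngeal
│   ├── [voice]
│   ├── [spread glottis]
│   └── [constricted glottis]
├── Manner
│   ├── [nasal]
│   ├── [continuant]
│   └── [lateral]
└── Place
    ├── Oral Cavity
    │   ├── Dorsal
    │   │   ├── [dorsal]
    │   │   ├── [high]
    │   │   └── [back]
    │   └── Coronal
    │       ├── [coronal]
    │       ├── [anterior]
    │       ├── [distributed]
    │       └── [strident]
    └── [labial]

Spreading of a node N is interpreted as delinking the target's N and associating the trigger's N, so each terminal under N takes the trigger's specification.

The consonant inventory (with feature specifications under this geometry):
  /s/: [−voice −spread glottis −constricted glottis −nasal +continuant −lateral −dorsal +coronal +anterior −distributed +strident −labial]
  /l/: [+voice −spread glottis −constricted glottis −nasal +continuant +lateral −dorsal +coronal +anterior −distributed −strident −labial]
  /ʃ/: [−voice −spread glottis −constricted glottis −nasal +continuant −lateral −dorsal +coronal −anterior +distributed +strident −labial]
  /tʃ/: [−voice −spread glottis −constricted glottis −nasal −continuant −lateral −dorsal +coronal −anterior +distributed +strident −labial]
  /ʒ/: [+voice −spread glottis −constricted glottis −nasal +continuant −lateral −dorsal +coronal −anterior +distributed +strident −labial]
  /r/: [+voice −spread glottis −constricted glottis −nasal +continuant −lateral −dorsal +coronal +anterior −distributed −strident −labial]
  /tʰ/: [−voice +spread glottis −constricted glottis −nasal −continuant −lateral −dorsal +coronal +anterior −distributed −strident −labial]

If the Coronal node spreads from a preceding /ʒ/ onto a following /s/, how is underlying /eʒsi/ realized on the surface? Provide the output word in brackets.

[eʒʃi]

Terminals under Coronal in this geometry: [coronal], [anterior], [distributed], [strident].
Spreading Coronal from /ʒ/ onto /s/ replaces those values with /ʒ/'s: [+coronal], [−anterior], [+distributed], [+strident]. Features outside Coronal ([voice], [spread glottis], [constricted glottis], …) stay as in /s/.
The resulting bundle matches /ʃ/ in the inventory; substituting it for /s/ gives [eʒʃi].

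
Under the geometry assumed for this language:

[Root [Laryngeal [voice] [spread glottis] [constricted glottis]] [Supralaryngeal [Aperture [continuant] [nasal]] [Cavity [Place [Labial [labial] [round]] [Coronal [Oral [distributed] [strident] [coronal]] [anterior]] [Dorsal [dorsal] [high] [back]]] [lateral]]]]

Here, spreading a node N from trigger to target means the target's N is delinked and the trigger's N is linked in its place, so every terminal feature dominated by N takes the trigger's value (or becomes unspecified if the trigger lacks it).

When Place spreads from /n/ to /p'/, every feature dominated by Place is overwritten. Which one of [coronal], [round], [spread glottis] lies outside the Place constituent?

[spread glottis]

The terminals dominated by Place are [labial], [round], [distributed], [strident], [coronal], [anterior], [dorsal], [high], [back].
Spreading Place replaces [coronal], [round] with the trigger's values, since each sits inside the Place constituent.
[spread glottis] attaches under Laryngeal, not under Place, so /p'/ retains its own value for [spread glottis].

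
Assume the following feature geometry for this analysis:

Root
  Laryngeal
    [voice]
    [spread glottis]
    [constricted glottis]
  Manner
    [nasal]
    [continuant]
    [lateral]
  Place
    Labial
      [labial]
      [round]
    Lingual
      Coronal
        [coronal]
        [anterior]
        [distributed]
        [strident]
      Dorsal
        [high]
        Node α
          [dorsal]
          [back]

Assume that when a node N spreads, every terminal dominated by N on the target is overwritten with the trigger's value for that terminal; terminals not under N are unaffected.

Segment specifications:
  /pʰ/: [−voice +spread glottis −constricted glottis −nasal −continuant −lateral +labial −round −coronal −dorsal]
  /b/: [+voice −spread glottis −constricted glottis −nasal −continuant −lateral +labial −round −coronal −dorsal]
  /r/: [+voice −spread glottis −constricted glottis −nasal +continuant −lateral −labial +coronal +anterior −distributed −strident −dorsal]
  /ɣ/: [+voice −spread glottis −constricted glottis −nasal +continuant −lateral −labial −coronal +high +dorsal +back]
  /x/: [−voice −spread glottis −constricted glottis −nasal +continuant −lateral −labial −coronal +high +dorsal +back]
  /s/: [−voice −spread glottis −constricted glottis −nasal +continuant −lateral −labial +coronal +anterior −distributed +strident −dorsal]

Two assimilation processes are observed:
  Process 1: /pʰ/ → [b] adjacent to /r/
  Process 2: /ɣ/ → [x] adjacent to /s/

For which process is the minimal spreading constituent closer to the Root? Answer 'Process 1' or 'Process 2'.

Process 1

Process 1: the features that change are [voice], [spread glottis]; the minimal node is Laryngeal (depth 1).
Process 2: the feature that changes is [voice]; the minimal node is [voice] (depth 2).
Laryngeal is closer to Root than [voice], so Process 1 spreads the higher node.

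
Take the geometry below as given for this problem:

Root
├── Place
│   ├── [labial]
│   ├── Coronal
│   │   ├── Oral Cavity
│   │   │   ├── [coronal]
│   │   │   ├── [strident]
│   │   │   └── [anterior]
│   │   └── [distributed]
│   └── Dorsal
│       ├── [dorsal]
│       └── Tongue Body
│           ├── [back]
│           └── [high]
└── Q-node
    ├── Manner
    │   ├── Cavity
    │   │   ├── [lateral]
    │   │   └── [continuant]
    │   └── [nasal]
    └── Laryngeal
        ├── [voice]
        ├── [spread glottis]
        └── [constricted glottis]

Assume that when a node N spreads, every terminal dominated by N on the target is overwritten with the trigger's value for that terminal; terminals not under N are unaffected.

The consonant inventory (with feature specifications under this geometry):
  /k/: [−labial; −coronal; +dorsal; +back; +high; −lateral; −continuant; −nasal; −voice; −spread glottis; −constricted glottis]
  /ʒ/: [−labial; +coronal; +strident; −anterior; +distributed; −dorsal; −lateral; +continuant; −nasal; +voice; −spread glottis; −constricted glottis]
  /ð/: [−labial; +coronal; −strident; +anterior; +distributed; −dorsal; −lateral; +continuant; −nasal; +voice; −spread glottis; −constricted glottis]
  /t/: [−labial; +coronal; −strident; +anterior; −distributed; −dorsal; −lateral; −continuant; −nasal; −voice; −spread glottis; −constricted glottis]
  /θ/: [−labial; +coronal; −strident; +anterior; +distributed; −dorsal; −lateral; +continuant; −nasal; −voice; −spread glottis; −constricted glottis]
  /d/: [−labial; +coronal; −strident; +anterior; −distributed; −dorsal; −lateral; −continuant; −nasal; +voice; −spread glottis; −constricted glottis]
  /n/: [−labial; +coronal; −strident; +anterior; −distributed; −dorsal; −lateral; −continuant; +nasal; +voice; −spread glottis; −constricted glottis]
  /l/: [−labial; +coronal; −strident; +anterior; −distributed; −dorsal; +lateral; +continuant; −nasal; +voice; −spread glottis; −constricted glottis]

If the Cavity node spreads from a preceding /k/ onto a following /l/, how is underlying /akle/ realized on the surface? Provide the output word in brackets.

[akde]

Cavity immediately or transitively dominates [lateral], [continuant].
Spreading Cavity from /k/ onto /l/ replaces those values with /k/'s: [−lateral], [−continuant]. Features outside Cavity ([labial], [coronal], [strident], …) stay as in /l/.
This feature bundle is that of [d], so /akle/ surfaces as [akde].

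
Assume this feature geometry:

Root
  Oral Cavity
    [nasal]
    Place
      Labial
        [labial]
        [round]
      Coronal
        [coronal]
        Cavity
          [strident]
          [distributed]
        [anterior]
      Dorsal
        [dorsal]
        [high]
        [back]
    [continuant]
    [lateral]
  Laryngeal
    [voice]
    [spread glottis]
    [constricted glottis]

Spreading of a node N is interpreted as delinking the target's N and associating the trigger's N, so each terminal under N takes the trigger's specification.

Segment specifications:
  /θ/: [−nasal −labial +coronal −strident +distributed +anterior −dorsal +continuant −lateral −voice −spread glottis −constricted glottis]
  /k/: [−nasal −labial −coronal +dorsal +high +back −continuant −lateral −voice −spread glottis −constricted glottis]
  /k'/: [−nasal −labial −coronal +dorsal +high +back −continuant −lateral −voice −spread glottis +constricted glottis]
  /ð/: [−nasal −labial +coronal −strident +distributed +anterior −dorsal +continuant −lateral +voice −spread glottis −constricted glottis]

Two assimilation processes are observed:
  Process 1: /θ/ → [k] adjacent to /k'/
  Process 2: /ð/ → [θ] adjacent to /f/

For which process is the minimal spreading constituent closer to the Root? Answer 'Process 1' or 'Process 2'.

Process 1: the features that change are [continuant], [coronal], [anterior], [distributed], [strident], [dorsal], [high], [back]; the minimal node is Oral Cavity (depth 1).
Process 2: the feature that changes is [voice]; the minimal node is [voice] (depth 2).
Oral Cavity (depth 1) sits above [voice] (depth 2), making Process 1 the one with the higher spreading node.

Process 1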